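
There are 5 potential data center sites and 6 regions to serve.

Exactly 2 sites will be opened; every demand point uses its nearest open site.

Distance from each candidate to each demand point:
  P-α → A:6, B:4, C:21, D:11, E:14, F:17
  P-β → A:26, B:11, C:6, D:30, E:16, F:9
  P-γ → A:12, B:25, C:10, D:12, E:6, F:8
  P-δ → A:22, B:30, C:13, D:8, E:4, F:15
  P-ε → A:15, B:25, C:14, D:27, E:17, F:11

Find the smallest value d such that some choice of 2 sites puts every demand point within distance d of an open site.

Open {P-α, P-γ}.
  Farthest demand point is D at distance 11 (to P-α); all others are ≤ 11.
With {P-β, P-γ} the worst case is 12.
With {P-α, P-β} the worst case is 14.
No size-2 selection achieves below 11.

11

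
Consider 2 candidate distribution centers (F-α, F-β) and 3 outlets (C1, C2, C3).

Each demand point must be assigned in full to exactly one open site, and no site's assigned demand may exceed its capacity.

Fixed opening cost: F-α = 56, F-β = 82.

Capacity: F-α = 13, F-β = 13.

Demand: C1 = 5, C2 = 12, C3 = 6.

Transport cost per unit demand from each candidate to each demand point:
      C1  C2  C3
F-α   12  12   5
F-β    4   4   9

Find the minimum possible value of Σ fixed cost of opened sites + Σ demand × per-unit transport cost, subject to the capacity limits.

276

Open {F-α, F-β}; cheapest assignment that respects the capacities:
  F-α (cap 13, load 11): C1, C3 — cost 5×12 + 6×5 = 90
  F-β (cap 13, load 12): C2 — cost 12×4 = 48
  Shipping 138, fixed 138 → total 276.
  Any other capacity-feasible assignment to {F-α, F-β} ships for at least 138.
Total demand is 23 and no other set of sites has combined capacity ≥ 23, so {F-α, F-β} is the only feasible choice of open sites. Minimum: 276.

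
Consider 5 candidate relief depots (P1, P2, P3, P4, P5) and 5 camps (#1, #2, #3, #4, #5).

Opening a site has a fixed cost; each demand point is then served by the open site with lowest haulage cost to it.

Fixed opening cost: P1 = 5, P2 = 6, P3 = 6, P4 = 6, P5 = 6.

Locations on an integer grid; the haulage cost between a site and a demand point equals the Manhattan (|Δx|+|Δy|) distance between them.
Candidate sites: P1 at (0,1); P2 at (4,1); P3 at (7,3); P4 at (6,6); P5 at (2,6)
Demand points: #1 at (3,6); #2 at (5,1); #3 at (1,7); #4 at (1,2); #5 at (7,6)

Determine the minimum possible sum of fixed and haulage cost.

25

Open {P2, P5}: assign each demand point to its cheapest open site.
  #1→P5 1, #2→P2 1, #3→P5 2, #4→P2 4, #5→P5 5
  haulage cost 13, fixed 12 → total 25.
Compare {P1, P5}: haulage cost 15 + fixed 11 = 26.
Compare {P5}: haulage cost 21 + fixed 6 = 27.
Compare {P2, P4}: haulage cost 15 + fixed 12 = 27.
All other subsets cost ≥ 26. Minimum total cost: 25.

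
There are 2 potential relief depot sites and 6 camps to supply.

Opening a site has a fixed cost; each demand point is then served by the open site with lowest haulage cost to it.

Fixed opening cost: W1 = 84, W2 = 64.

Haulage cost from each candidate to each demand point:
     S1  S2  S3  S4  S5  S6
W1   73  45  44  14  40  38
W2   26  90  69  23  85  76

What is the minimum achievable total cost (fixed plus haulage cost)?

Open {W1}: assign each demand point to its cheapest open site.
  S1→W1 73, S2→W1 45, S3→W1 44, S4→W1 14, S5→W1 40, S6→W1 38
  haulage cost 254, fixed 84 → total 338.
Compare {W1, W2}: haulage cost 207 + fixed 148 = 355.
Compare {W2}: haulage cost 369 + fixed 64 = 433.

338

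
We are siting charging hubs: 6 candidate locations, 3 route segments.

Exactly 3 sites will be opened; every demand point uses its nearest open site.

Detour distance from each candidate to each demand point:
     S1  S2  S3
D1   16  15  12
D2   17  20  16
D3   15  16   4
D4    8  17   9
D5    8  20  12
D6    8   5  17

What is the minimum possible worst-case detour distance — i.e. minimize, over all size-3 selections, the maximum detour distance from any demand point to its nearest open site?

8

Open {D1, D3, D6}.
  Farthest demand point is S1 at detour distance 8 (to D6); all others are ≤ 8.
With {D2, D3, D6} the worst case is 8.
With {D3, D4, D6} the worst case is 8.
No size-3 selection achieves below 8.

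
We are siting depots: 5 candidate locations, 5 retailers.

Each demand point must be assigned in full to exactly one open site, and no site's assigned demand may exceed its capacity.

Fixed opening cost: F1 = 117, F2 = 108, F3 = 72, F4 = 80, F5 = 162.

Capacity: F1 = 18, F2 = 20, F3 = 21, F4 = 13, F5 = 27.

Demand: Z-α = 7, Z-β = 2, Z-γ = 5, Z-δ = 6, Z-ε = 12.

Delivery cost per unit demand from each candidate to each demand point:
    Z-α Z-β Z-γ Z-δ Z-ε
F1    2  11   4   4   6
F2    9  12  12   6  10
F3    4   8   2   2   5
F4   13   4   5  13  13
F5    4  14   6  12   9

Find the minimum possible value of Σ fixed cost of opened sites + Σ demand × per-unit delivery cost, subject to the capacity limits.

311

Open {F1, F3}; cheapest assignment that respects the capacities:
  F1 (cap 18, load 12): Z-α, Z-γ — cost 7×2 + 5×4 = 34
  F3 (cap 21, load 20): Z-β, Z-δ, Z-ε — cost 2×8 + 6×2 + 12×5 = 88
  Shipping 122, fixed 189 → total 311.
  Any other capacity-feasible assignment to {F1, F3} ships for at least 122.
Compare {F3, F4}: its best feasible assignment gives total 351.
Compare {F2, F3}: its best feasible assignment gives total 365.
Every other set of open sites that can feasibly serve all demand totals ≥ 351 even under its best assignment. Minimum: 311.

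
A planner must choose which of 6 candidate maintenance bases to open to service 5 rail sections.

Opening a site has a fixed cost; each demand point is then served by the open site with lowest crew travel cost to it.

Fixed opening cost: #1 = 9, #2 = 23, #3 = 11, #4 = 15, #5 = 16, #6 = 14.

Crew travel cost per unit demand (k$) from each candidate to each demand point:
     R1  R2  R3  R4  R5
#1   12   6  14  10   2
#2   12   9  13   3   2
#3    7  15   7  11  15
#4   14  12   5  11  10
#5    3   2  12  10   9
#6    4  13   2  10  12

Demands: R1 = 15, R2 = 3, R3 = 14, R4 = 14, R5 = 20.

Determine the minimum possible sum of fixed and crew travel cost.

Open {#2, #5, #6}: assign each demand point to its cheapest open site.
  R1→#5 15×3=45, R2→#5 3×2=6, R3→#6 14×2=28, R4→#2 14×3=42, R5→#2 20×2=40
  crew travel cost 161, fixed 53 → total 214.
Compare {#1, #2, #5, #6}: crew travel cost 161 + fixed 62 = 223.
Compare {#2, #3, #5, #6}: crew travel cost 161 + fixed 64 = 225.
Compare {#2, #4, #5, #6}: crew travel cost 161 + fixed 68 = 229.
All other subsets cost ≥ 223. Minimum total cost: 214.

214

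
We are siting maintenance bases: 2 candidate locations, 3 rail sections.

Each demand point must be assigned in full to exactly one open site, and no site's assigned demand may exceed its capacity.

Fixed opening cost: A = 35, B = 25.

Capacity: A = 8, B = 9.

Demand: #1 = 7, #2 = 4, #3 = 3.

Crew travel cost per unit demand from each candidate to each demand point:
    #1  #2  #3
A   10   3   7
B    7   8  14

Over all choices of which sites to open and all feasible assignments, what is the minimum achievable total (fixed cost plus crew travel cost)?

142

Open {A, B}; cheapest assignment that respects the capacities:
  A (cap 8, load 7): #2, #3 — cost 4×3 + 3×7 = 33
  B (cap 9, load 7): #1 — cost 7×7 = 49
  Shipping 82, fixed 60 → total 142.
  Any other capacity-feasible assignment to {A, B} ships for at least 82.
Total demand is 14 and no other set of sites has combined capacity ≥ 14, so {A, B} is the only feasible choice of open sites. Minimum: 142.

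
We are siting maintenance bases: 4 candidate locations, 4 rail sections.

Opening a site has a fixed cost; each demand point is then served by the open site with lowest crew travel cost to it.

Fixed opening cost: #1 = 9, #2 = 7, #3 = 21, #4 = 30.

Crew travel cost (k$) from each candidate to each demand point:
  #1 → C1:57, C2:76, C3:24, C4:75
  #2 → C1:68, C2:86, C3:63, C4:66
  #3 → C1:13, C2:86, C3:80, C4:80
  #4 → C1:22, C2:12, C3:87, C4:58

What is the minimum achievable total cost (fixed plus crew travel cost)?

Open {#1, #4}: assign each demand point to its cheapest open site.
  C1→#4 22, C2→#4 12, C3→#1 24, C4→#4 58
  crew travel cost 116, fixed 39 → total 155.
Compare {#1, #2, #4}: crew travel cost 116 + fixed 46 = 162.
Compare {#1, #3, #4}: crew travel cost 107 + fixed 60 = 167.
Compare {#1, #2, #3, #4}: crew travel cost 107 + fixed 67 = 174.
All other subsets cost ≥ 162. Minimum total cost: 155.

155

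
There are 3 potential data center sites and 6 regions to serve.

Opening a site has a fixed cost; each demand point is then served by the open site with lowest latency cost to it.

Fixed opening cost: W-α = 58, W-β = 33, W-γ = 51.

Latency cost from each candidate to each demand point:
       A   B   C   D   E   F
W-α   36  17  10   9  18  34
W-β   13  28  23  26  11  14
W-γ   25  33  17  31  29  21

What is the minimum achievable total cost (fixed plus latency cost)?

Open {W-β}: assign each demand point to its cheapest open site.
  A→W-β 13, B→W-β 28, C→W-β 23, D→W-β 26, E→W-β 11, F→W-β 14
  latency cost 115, fixed 33 → total 148.
Compare {W-α, W-β}: latency cost 74 + fixed 91 = 165.
Compare {W-α}: latency cost 124 + fixed 58 = 182.
Compare {W-β, W-γ}: latency cost 109 + fixed 84 = 193.
All other subsets cost ≥ 165. Minimum total cost: 148.

148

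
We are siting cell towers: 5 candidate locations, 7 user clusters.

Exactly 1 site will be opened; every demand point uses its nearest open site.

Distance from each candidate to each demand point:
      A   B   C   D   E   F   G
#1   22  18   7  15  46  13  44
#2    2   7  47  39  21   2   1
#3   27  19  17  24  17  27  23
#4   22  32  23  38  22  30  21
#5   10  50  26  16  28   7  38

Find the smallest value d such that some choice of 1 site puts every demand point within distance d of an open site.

27

Open {#3}.
  Farthest demand point is A at distance 27 (to #3); all others are ≤ 27.
With {#4} the worst case is 38.
With {#1} the worst case is 46.
No size-1 selection achieves below 27.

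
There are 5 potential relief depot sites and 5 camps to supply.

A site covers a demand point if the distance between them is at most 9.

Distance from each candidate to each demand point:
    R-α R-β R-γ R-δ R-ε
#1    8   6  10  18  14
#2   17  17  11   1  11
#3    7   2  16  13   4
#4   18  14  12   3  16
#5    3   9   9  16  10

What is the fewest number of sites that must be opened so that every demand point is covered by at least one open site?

3

Coverage sets (demand points within 9 of each site):
  #1: {R-α, R-β}
  #2: {R-δ}
  #3: {R-α, R-β, R-ε}
  #4: {R-δ}
  #5: {R-α, R-β, R-γ}
No 2 sites suffice: every size-2 union leaves at least one demand point uncovered.
But {#2, #3, #5} covers everything, so the minimum is 3.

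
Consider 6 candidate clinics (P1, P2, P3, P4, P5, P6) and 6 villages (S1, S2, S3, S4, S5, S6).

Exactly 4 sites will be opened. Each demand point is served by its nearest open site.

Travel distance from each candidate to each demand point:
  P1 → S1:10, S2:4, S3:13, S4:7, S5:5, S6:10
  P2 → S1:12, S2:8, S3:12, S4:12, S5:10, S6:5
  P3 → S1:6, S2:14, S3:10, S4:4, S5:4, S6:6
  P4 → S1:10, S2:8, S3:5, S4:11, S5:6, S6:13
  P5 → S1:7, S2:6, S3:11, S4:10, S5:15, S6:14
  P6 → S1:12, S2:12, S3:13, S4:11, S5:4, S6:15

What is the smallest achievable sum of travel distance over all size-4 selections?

Open {P1, P2, P3, P4}.
  S1→P3 6, S2→P1 4, S3→P4 5, S4→P3 4, S5→P3 4, S6→P2 5  ⇒ total 28.
Compare {P1, P3, P4, P5}: total 29.
Compare {P1, P3, P4, P6}: total 29.
No size-4 selection does better; minimum is 28.

28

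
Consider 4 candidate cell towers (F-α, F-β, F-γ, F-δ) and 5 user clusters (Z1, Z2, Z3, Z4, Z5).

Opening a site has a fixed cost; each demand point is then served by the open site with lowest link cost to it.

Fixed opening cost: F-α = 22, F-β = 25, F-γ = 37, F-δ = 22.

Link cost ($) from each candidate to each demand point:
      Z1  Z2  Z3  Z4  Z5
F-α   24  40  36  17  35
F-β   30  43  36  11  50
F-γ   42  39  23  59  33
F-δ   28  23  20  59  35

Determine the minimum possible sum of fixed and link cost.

Open {F-α, F-δ}: assign each demand point to its cheapest open site.
  Z1→F-α 24, Z2→F-δ 23, Z3→F-δ 20, Z4→F-α 17, Z5→F-α 35
  link cost 119, fixed 44 → total 163.
Compare {F-β, F-δ}: link cost 117 + fixed 47 = 164.
Compare {F-α}: link cost 152 + fixed 22 = 174.
Compare {F-α, F-β, F-δ}: link cost 113 + fixed 69 = 182.
All other subsets cost ≥ 164. Minimum total cost: 163.

163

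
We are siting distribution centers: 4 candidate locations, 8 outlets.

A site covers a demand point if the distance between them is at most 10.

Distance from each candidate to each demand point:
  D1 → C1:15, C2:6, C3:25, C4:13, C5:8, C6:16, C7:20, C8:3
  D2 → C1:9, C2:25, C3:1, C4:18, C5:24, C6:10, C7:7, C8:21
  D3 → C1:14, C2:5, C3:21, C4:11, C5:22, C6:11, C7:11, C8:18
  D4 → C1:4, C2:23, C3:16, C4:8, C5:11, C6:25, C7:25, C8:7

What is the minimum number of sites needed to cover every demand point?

3

Coverage sets (demand points within 10 of each site):
  D1: {C2, C5, C8}
  D2: {C1, C3, C6, C7}
  D3: {C2}
  D4: {C1, C4, C8}
No 2 sites suffice: every size-2 union leaves at least one demand point uncovered.
But {D1, D2, D4} covers everything, so the minimum is 3.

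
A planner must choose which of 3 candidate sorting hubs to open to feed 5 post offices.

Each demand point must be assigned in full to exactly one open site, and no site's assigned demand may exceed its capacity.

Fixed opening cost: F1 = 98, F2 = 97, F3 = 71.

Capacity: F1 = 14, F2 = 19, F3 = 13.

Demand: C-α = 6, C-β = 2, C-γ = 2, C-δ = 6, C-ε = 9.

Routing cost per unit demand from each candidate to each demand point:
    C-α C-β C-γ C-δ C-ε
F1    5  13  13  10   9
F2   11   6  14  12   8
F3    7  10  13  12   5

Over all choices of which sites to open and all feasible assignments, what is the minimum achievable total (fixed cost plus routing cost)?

350

Open {F1, F3}; cheapest assignment that respects the capacities:
  F1 (cap 14, load 14): C-α, C-γ, C-δ — cost 6×5 + 2×13 + 6×10 = 116
  F3 (cap 13, load 11): C-β, C-ε — cost 2×10 + 9×5 = 65
  Shipping 181, fixed 169 → total 350.
  Any other capacity-feasible assignment to {F1, F3} ships for at least 181.
Compare {F2, F3}: its best feasible assignment gives total 389.
Compare {F1, F2}: its best feasible assignment gives total 395.
Every other set of open sites that can feasibly serve all demand totals ≥ 389 even under its best assignment. Minimum: 350.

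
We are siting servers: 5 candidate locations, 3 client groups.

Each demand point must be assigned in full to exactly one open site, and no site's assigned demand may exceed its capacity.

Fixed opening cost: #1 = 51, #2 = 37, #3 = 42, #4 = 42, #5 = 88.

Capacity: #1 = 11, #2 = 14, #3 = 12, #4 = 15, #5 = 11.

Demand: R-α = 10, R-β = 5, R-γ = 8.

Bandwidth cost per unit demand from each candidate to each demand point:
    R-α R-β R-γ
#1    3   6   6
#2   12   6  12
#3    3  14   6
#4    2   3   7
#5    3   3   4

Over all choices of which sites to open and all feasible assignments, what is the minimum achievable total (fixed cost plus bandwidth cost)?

167

Open {#3, #4}; cheapest assignment that respects the capacities:
  #3 (cap 12, load 8): R-γ — cost 8×6 = 48
  #4 (cap 15, load 15): R-α, R-β — cost 10×2 + 5×3 = 35
  Shipping 83, fixed 84 → total 167.
  Any other capacity-feasible assignment to {#3, #4} ships for at least 83.
Compare {#1, #4}: its best feasible assignment gives total 176.
Compare {#4, #5}: its best feasible assignment gives total 197.
Every other set of open sites that can feasibly serve all demand totals ≥ 176 even under its best assignment. Minimum: 167.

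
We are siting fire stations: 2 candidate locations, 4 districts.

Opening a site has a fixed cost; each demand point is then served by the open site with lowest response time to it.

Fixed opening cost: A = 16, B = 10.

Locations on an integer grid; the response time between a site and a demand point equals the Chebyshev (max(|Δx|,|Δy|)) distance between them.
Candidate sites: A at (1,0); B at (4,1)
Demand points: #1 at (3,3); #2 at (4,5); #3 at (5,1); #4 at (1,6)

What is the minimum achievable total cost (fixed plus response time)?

Open {B}: assign each demand point to its cheapest open site.
  #1→B 2, #2→B 4, #3→B 1, #4→B 5
  response time 12, fixed 10 → total 22.
Compare {A}: response time 18 + fixed 16 = 34.
Compare {A, B}: response time 12 + fixed 26 = 38.

22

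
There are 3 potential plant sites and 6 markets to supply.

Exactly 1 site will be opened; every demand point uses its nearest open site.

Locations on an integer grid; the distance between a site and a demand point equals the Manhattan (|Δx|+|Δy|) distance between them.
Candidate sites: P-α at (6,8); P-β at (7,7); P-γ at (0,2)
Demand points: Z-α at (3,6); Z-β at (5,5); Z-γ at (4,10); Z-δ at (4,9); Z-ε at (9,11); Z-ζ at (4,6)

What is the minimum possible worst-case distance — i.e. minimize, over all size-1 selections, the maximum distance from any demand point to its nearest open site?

Open {P-α}.
  Farthest demand point is Z-ε at distance 6 (to P-α); all others are ≤ 6.
With {P-β} the worst case is 6.
With {P-γ} the worst case is 18.
No size-1 selection achieves below 6.

6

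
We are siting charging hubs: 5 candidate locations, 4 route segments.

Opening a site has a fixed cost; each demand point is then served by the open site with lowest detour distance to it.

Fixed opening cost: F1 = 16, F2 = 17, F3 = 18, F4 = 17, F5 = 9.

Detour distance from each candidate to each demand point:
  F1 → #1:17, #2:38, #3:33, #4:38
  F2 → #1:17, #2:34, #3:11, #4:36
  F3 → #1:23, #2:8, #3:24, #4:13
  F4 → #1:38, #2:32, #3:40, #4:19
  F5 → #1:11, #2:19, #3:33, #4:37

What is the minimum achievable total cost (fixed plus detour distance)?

Open {F3, F5}: assign each demand point to its cheapest open site.
  #1→F5 11, #2→F3 8, #3→F3 24, #4→F3 13
  detour distance 56, fixed 27 → total 83.
Compare {F2, F3}: detour distance 49 + fixed 35 = 84.
Compare {F3}: detour distance 68 + fixed 18 = 86.
Compare {F2, F3, F5}: detour distance 43 + fixed 44 = 87.
All other subsets cost ≥ 84. Minimum total cost: 83.

83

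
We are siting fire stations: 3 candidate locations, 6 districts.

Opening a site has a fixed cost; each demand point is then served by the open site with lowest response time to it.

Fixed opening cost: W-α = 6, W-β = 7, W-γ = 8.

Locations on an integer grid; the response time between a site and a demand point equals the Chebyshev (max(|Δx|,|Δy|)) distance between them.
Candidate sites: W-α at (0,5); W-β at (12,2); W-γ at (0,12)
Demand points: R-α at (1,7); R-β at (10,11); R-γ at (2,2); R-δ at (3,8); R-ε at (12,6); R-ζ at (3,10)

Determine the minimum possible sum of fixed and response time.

Open {W-α, W-β}: assign each demand point to its cheapest open site.
  R-α→W-α 2, R-β→W-β 9, R-γ→W-α 3, R-δ→W-α 3, R-ε→W-β 4, R-ζ→W-α 5
  response time 26, fixed 13 → total 39.
Compare {W-α}: response time 35 + fixed 6 = 41.
Compare {W-α, W-β, W-γ}: response time 24 + fixed 21 = 45.
Compare {W-α, W-γ}: response time 33 + fixed 14 = 47.
All other subsets cost ≥ 41. Minimum total cost: 39.

39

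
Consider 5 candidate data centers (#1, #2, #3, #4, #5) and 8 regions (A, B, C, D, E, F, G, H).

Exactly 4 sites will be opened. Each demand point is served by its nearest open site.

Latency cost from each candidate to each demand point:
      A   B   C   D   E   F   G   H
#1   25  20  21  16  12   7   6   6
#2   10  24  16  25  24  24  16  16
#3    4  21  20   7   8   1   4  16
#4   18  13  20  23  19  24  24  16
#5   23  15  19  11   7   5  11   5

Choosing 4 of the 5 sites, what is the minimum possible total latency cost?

Open {#2, #3, #4, #5}.
  A→#3 4, B→#4 13, C→#2 16, D→#3 7, E→#5 7, F→#3 1, G→#3 4, H→#5 5  ⇒ total 57.
Compare {#1, #2, #3, #4}: total 59.
Compare {#1, #2, #3, #5}: total 59.
No size-4 selection does better; minimum is 57.

57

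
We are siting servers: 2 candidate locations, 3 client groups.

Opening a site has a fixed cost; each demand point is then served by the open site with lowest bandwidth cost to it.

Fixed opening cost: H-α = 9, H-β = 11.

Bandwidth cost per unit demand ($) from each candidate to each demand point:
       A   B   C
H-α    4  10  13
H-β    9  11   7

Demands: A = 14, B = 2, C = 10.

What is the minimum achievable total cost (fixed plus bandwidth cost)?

Open {H-α, H-β}: assign each demand point to its cheapest open site.
  A→H-α 14×4=56, B→H-α 2×10=20, C→H-β 10×7=70
  bandwidth cost 146, fixed 20 → total 166.
Compare {H-α}: bandwidth cost 206 + fixed 9 = 215.
Compare {H-β}: bandwidth cost 218 + fixed 11 = 229.

166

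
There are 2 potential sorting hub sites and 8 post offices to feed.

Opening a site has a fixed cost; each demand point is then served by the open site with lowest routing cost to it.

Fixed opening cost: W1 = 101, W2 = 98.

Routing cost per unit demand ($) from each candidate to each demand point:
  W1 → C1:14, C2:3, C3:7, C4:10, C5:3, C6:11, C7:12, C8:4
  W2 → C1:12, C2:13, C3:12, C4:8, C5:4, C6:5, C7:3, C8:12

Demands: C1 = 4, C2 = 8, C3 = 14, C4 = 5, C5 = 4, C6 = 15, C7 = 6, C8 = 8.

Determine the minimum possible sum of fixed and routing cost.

546

Open {W1, W2}: assign each demand point to its cheapest open site.
  C1→W2 4×12=48, C2→W1 8×3=24, C3→W1 14×7=98, C4→W2 5×8=40, C5→W1 4×3=12, C6→W2 15×5=75, C7→W2 6×3=18, C8→W1 8×4=32
  routing cost 347, fixed 199 → total 546.
Compare {W1}: routing cost 509 + fixed 101 = 610.
Compare {W2}: routing cost 565 + fixed 98 = 663.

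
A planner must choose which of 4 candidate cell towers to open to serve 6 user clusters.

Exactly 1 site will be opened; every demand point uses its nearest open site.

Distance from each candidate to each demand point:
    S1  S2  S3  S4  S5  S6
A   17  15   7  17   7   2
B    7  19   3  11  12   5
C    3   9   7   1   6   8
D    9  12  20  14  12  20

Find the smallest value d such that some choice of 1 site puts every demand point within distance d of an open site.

Open {C}.
  Farthest demand point is S2 at distance 9 (to C); all others are ≤ 9.
With {A} the worst case is 17.
With {B} the worst case is 19.
No size-1 selection achieves below 9.

9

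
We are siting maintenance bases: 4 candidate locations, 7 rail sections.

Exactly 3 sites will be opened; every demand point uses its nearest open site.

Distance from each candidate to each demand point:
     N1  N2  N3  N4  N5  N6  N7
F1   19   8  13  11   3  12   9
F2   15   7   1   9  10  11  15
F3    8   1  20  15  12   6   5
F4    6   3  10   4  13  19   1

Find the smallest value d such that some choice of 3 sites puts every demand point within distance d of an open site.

Open {F1, F2, F3}.
  Farthest demand point is N4 at distance 9 (to F2); all others are ≤ 9.
With {F1, F3, F4} the worst case is 10.
With {F2, F3, F4} the worst case is 10.
No size-3 selection achieves below 9.

9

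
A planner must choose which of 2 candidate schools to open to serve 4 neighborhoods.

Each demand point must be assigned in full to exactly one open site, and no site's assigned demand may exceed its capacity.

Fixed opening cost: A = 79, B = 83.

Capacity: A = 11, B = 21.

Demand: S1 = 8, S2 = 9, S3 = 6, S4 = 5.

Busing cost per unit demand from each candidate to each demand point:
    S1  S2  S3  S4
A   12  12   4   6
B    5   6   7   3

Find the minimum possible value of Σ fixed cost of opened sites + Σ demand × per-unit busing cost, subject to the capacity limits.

310

Open {A, B}; cheapest assignment that respects the capacities:
  A (cap 11, load 11): S3, S4 — cost 6×4 + 5×6 = 54
  B (cap 21, load 17): S1, S2 — cost 8×5 + 9×6 = 94
  Shipping 148, fixed 162 → total 310.
  Any other capacity-feasible assignment to {A, B} ships for at least 148.
Total demand is 28 and no other set of sites has combined capacity ≥ 28, so {A, B} is the only feasible choice of open sites. Minimum: 310.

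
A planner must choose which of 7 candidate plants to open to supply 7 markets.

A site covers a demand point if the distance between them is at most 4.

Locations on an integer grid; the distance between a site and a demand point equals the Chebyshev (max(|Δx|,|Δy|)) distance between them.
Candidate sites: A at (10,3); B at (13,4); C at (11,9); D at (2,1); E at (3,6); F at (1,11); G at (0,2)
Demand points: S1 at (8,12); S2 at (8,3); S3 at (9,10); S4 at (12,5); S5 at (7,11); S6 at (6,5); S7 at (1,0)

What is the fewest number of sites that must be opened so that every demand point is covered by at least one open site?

Coverage sets (demand points within 4 of each site):
  A: {S2, S4, S6}
  B: {S4}
  C: {S1, S3, S4, S5}
  D: {S6, S7}
  E: {S6}
  F: {}
  G: {S7}
No 2 sites suffice: every size-2 union leaves at least one demand point uncovered.
But {A, C, D} covers everything, so the minimum is 3.

3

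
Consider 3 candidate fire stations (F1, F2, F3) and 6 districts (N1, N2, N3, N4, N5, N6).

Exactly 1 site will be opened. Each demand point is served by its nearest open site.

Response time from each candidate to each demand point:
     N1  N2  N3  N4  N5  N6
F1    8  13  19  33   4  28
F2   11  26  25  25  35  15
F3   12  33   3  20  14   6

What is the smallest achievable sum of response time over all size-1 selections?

88

Open {F3}.
  N1→F3 12, N2→F3 33, N3→F3 3, N4→F3 20, N5→F3 14, N6→F3 6  ⇒ total 88.
Compare {F1}: total 105.
Compare {F2}: total 137.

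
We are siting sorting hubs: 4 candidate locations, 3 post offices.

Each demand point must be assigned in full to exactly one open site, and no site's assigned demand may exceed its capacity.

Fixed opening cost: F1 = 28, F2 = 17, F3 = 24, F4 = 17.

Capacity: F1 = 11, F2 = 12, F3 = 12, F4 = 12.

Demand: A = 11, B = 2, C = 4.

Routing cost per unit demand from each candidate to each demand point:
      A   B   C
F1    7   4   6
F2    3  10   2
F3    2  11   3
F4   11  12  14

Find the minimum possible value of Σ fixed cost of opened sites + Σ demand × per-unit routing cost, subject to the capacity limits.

91

Open {F2, F3}; cheapest assignment that respects the capacities:
  F2 (cap 12, load 6): B, C — cost 2×10 + 4×2 = 28
  F3 (cap 12, load 11): A — cost 11×2 = 22
  Shipping 50, fixed 41 → total 91.
  Any other capacity-feasible assignment to {F2, F3} ships for at least 50.
Compare {F1, F3}: its best feasible assignment gives total 106.
Compare {F1, F2, F3}: its best feasible assignment gives total 107.
Every other set of open sites that can feasibly serve all demand totals ≥ 106 even under its best assignment. Minimum: 91.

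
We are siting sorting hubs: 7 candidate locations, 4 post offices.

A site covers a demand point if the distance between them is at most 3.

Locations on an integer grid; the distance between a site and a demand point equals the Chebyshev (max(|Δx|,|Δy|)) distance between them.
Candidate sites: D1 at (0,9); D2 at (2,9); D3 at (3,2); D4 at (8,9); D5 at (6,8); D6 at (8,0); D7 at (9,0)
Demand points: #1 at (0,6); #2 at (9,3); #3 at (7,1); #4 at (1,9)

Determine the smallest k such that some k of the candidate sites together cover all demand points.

Coverage sets (demand points within 3 of each site):
  D1: {#1, #4}
  D2: {#1, #4}
  D3: {}
  D4: {}
  D5: {}
  D6: {#2, #3}
  D7: {#2, #3}
No single site covers all 4 demand points.
But {D1, D6} covers everything, so the minimum is 2.

2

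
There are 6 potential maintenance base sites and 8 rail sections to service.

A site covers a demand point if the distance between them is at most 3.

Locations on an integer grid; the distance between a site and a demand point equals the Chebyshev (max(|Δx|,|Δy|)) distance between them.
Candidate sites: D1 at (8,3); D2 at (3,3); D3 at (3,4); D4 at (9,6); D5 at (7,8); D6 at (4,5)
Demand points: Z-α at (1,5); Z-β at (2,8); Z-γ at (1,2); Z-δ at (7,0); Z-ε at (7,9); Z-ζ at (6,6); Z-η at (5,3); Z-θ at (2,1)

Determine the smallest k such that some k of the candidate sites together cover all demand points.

4

Coverage sets (demand points within 3 of each site):
  D1: {Z-δ, Z-ζ, Z-η}
  D2: {Z-α, Z-γ, Z-ζ, Z-η, Z-θ}
  D3: {Z-α, Z-γ, Z-ζ, Z-η, Z-θ}
  D4: {Z-ε, Z-ζ}
  D5: {Z-ε, Z-ζ}
  D6: {Z-α, Z-β, Z-γ, Z-ζ, Z-η}
No 3 sites suffice: every size-3 union leaves at least one demand point uncovered.
But {D1, D2, D4, D6} covers everything, so the minimum is 4.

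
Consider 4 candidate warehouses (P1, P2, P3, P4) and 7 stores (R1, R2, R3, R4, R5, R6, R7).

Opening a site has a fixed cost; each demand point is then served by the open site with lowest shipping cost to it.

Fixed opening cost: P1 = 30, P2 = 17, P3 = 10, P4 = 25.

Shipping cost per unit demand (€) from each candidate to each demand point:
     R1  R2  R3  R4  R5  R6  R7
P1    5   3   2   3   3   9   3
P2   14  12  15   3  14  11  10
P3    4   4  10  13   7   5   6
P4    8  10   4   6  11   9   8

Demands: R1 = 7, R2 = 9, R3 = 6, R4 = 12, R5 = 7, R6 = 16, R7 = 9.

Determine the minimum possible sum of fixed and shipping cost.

271

Open {P1, P3}: assign each demand point to its cheapest open site.
  R1→P3 7×4=28, R2→P1 9×3=27, R3→P1 6×2=12, R4→P1 12×3=36, R5→P1 7×3=21, R6→P3 16×5=80, R7→P1 9×3=27
  shipping cost 231, fixed 40 → total 271.
Compare {P1, P2, P3}: shipping cost 231 + fixed 57 = 288.
Compare {P1, P3, P4}: shipping cost 231 + fixed 65 = 296.
Compare {P1, P2, P3, P4}: shipping cost 231 + fixed 82 = 313.
All other subsets cost ≥ 288. Minimum total cost: 271.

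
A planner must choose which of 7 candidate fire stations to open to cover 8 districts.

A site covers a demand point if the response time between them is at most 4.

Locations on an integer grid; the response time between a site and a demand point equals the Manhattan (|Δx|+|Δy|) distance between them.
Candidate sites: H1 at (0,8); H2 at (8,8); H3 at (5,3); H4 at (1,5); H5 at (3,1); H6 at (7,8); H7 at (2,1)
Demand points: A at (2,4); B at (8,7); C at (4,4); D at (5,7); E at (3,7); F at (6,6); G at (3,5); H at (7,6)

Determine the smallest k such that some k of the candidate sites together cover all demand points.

2

Coverage sets (demand points within 4 of each site):
  H1: {E}
  H2: {B, D, F, H}
  H3: {A, C, D, F, G}
  H4: {A, C, E, G}
  H5: {A, C, G}
  H6: {B, D, F, H}
  H7: {A}
No single site covers all 8 demand points.
But {H2, H4} covers everything, so the minimum is 2.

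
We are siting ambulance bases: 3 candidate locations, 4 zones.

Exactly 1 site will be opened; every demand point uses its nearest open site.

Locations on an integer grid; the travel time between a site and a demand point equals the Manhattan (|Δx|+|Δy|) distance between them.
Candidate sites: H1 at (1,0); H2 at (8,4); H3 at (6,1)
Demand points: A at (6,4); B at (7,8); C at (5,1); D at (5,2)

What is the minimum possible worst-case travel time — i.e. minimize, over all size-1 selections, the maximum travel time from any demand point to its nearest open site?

6

Open {H2}.
  Farthest demand point is C at travel time 6 (to H2); all others are ≤ 6.
With {H3} the worst case is 8.
With {H1} the worst case is 14.
No size-1 selection achieves below 6.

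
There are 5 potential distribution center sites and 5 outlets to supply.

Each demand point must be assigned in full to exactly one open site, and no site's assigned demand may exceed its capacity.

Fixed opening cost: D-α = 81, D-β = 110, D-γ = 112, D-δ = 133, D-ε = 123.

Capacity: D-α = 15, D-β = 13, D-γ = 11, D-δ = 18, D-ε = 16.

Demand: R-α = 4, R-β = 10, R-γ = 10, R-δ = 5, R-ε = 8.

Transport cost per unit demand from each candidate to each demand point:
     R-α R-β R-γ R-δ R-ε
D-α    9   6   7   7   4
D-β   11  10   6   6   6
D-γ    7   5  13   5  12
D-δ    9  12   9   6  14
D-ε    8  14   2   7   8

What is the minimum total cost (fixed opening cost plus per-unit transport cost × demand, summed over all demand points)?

Open {D-α, D-γ, D-ε}; cheapest assignment that respects the capacities:
  D-α (cap 15, load 13): R-δ, R-ε — cost 5×7 + 8×4 = 67
  D-γ (cap 11, load 10): R-β — cost 10×5 = 50
  D-ε (cap 16, load 14): R-α, R-γ — cost 4×8 + 10×2 = 52
  Shipping 169, fixed 316 → total 485.
  Any other capacity-feasible assignment to {D-α, D-γ, D-ε} ships for at least 169.
Compare {D-α, D-β, D-ε}: its best feasible assignment gives total 504.
Compare {D-β, D-γ, D-ε}: its best feasible assignment gives total 525.
Every other set of open sites that can feasibly serve all demand totals ≥ 504 even under its best assignment. Minimum: 485.

485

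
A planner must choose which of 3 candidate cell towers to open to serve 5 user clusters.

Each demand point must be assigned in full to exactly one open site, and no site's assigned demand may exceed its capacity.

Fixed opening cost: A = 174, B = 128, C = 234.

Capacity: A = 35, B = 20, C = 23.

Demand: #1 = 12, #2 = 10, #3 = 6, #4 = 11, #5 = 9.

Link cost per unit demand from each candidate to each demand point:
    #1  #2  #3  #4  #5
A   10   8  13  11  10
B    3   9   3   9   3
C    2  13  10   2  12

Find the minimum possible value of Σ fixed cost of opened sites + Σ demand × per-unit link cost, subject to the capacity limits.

647

Open {A, B}; cheapest assignment that respects the capacities:
  A (cap 35, load 30): #2, #4, #5 — cost 10×8 + 11×11 + 9×10 = 291
  B (cap 20, load 18): #1, #3 — cost 12×3 + 6×3 = 54
  Shipping 345, fixed 302 → total 647.
  Any other capacity-feasible assignment to {A, B} ships for at least 345.
Compare {A, C}: its best feasible assignment gives total 702.
Compare {A, B, C}: its best feasible assignment gives total 707.
Every other set of open sites that can feasibly serve all demand totals ≥ 702 even under its best assignment. Minimum: 647.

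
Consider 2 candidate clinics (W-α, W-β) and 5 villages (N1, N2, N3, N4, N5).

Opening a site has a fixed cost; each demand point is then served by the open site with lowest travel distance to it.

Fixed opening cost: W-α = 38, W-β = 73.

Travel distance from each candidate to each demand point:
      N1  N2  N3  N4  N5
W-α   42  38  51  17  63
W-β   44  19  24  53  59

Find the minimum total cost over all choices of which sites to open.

249

Open {W-α}: assign each demand point to its cheapest open site.
  N1→W-α 42, N2→W-α 38, N3→W-α 51, N4→W-α 17, N5→W-α 63
  travel distance 211, fixed 38 → total 249.
Compare {W-β}: travel distance 199 + fixed 73 = 272.
Compare {W-α, W-β}: travel distance 161 + fixed 111 = 272.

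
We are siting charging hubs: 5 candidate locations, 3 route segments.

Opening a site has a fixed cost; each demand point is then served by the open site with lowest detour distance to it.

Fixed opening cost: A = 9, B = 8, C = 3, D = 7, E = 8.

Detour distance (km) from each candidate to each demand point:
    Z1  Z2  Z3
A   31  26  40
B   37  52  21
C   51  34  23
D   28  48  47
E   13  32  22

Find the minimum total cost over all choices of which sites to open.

75

Open {E}: assign each demand point to its cheapest open site.
  Z1→E 13, Z2→E 32, Z3→E 22
  detour distance 67, fixed 8 → total 75.
Compare {A, E}: detour distance 61 + fixed 17 = 78.
Compare {C, E}: detour distance 67 + fixed 11 = 78.
Compare {A, C, E}: detour distance 61 + fixed 20 = 81.
All other subsets cost ≥ 78. Minimum total cost: 75.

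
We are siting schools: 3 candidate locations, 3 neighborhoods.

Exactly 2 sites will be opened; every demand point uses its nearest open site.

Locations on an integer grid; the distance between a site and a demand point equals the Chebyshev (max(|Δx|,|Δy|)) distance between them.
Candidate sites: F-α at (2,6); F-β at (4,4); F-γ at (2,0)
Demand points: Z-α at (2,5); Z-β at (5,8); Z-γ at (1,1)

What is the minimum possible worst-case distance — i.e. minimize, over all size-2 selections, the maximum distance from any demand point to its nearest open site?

Open {F-α, F-β}.
  Farthest demand point is Z-β at distance 3 (to F-α); all others are ≤ 3.
With {F-α, F-γ} the worst case is 3.
With {F-β, F-γ} the worst case is 4.
No size-2 selection achieves below 3.

3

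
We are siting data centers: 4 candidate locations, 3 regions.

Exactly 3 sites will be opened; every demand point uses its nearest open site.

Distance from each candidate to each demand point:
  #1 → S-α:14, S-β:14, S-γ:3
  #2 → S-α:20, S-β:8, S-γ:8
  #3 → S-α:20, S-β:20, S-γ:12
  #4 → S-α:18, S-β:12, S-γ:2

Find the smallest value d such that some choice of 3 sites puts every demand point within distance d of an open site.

14

Open {#1, #2, #3}.
  Farthest demand point is S-α at distance 14 (to #1); all others are ≤ 14.
With {#1, #2, #4} the worst case is 14.
With {#1, #3, #4} the worst case is 14.
No size-3 selection achieves below 14.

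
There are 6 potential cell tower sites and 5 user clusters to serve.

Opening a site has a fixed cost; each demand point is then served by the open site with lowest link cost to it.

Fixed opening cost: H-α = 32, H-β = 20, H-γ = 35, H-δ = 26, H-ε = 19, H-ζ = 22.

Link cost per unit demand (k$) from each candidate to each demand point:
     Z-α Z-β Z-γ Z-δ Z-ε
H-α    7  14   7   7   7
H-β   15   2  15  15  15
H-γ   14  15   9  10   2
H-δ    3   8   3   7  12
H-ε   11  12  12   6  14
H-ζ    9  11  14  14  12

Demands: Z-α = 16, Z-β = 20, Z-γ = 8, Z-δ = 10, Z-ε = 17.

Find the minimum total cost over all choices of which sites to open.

297

Open {H-β, H-γ, H-δ}: assign each demand point to its cheapest open site.
  Z-α→H-δ 16×3=48, Z-β→H-β 20×2=40, Z-γ→H-δ 8×3=24, Z-δ→H-δ 10×7=70, Z-ε→H-γ 17×2=34
  link cost 216, fixed 81 → total 297.
Compare {H-β, H-γ, H-δ, H-ε}: link cost 206 + fixed 100 = 306.
Compare {H-β, H-γ, H-δ, H-ζ}: link cost 216 + fixed 103 = 319.
Compare {H-β, H-γ, H-δ, H-ε, H-ζ}: link cost 206 + fixed 122 = 328.
All other subsets cost ≥ 306. Minimum total cost: 297.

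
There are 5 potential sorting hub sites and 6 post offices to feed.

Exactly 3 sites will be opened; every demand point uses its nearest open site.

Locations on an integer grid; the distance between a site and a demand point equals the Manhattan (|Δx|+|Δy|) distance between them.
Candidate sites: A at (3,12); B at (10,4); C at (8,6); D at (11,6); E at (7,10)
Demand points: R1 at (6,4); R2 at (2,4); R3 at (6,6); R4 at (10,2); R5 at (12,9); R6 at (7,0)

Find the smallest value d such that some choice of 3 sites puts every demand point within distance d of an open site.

8

Open {A, B, C}.
  Farthest demand point is R2 at distance 8 (to B); all others are ≤ 8.
With {A, B, D} the worst case is 8.
With {A, B, E} the worst case is 8.
No size-3 selection achieves below 8.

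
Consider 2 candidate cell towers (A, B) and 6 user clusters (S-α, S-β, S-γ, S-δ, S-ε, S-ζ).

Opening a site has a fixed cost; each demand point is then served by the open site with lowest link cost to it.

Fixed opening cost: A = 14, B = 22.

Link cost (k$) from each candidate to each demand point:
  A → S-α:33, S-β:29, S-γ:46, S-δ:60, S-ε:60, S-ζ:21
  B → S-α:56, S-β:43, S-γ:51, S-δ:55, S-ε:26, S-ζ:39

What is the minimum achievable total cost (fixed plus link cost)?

Open {A, B}: assign each demand point to its cheapest open site.
  S-α→A 33, S-β→A 29, S-γ→A 46, S-δ→B 55, S-ε→B 26, S-ζ→A 21
  link cost 210, fixed 36 → total 246.
Compare {A}: link cost 249 + fixed 14 = 263.
Compare {B}: link cost 270 + fixed 22 = 292.

246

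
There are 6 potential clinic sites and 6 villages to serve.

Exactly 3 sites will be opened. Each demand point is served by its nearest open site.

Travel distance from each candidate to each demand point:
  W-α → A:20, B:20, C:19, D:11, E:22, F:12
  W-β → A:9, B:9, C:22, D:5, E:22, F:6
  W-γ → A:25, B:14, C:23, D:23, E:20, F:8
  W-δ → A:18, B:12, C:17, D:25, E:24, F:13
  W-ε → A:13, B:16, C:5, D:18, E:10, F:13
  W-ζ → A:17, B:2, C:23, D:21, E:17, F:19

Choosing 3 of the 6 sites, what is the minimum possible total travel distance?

Open {W-β, W-ε, W-ζ}.
  A→W-β 9, B→W-ζ 2, C→W-ε 5, D→W-β 5, E→W-ε 10, F→W-β 6  ⇒ total 37.
Compare {W-α, W-β, W-ε}: total 44.
Compare {W-β, W-γ, W-ε}: total 44.
No size-3 selection does better; minimum is 37.

37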